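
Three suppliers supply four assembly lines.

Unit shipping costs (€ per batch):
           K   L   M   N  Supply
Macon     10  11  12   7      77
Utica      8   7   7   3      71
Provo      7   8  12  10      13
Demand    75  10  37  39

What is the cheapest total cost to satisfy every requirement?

An optimal shipping plan:
  Macon–K: 62 × €10 = €620
  Macon–L: 10 × €11 = €110
  Macon–N: 5 × €7 = €35
  Utica–M: 37 × €7 = €259
  Utica–N: 34 × €3 = €102
  Provo–K: 13 × €7 = €91
Total = 620 + 110 + 35 + 259 + 102 + 91 = €1217.
(Supply check: Macon ships 77; Utica ships 71; Provo ships 13.)

1217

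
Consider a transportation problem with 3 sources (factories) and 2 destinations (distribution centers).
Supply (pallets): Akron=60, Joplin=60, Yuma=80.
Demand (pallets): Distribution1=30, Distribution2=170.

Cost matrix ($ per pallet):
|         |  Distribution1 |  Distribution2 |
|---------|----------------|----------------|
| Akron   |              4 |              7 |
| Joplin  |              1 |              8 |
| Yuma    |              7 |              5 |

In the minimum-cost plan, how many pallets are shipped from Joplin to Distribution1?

30

Optimal shipments:
  Akron->Distribution2: 60 pallets
  Joplin->Distribution1: 30 pallets
  Joplin->Distribution2: 30 pallets
  Yuma->Distribution2: 80 pallets
Total cost = $1090.
So Joplin→Distribution1 carries 30 pallets.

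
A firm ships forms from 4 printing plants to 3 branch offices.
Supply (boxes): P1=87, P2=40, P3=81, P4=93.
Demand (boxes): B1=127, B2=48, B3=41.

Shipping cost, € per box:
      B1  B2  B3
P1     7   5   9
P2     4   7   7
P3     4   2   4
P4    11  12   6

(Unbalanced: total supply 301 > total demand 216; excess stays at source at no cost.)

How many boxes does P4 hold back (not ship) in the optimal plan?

An optimal plan:
  P1 to B1: 6 × €7 = €42
  P1 to B2: 48 × €5 = €240
  P2 to B1: 40 × €4 = €160
  P3 to B1: 81 × €4 = €324
  P4 to B3: 41 × €6 = €246
Total cost = €1012.
P4 ships 41 of its 93, leaving 52.

52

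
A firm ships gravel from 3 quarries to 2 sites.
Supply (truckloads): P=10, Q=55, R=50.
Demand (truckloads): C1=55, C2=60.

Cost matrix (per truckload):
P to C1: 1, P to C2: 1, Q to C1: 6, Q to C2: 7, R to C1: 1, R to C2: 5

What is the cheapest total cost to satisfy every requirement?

One minimum-cost allocation:
  P to C2: 10 × 1 = 10
  Q to C1: 5 × 6 = 30
  Q to C2: 50 × 7 = 350
  R to C1: 50 × 1 = 50
Total = 10 + 30 + 350 + 50 = 440.

440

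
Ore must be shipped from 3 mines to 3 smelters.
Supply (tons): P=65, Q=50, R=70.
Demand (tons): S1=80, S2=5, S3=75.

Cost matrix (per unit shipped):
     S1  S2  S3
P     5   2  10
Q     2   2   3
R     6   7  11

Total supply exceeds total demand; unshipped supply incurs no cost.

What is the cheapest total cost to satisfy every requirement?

An optimal shipping plan:
  P->S1: 35 × 5 = 175
  P->S2: 5 × 2 = 10
  P->S3: 25 × 10 = 250
  Q->S3: 50 × 3 = 150
  R->S1: 45 × 6 = 270
Total = 175 + 10 + 250 + 150 + 270 = 855.

855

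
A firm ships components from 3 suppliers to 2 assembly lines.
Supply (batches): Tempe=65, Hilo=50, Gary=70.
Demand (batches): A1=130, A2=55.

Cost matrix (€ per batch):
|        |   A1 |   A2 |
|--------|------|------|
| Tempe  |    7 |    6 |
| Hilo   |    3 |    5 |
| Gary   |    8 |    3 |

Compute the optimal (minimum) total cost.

890

An optimal shipping plan:
  Tempe->A1: 65 batches
  Hilo->A1: 50 batches
  Gary->A1: 15 batches
  Gary->A2: 55 batches
Total cost = €890.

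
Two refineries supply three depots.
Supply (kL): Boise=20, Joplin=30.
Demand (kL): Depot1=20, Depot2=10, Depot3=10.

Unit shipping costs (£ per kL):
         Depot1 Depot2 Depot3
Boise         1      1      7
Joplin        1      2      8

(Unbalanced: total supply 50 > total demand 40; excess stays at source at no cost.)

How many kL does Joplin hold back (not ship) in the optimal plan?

10

An optimal plan:
  Boise–Depot2: 10 × £1 = £10
  Boise–Depot3: 10 × £7 = £70
  Joplin–Depot1: 20 × £1 = £20
Total cost = £100.
Joplin ships 20 of its 30, leaving 10.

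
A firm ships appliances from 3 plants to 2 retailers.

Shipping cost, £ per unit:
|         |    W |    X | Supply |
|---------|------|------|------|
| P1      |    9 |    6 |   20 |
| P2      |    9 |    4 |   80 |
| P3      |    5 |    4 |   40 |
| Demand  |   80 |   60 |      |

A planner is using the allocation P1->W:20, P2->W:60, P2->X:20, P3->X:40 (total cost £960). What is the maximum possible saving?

Current plan cost = 20·9 + 60·9 + 20·4 + 40·4 = £960.
Optimal plan:
  P1→W: 20 × £9 = £180
  P2→W: 20 × £9 = £180
  P2→X: 60 × £4 = £240
  P3→W: 40 × £5 = £200
Optimal cost = £800.
Saving = 960 − 800 = £160.

160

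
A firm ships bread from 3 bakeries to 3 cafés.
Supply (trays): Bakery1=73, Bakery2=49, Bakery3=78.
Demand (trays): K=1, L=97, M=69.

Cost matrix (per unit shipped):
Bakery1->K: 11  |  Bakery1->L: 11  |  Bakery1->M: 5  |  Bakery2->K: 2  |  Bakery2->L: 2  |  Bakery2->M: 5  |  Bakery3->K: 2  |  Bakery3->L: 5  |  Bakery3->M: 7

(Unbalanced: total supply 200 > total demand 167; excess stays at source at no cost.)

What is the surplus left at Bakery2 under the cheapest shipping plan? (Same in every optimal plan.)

Minimum-cost shipments:
  Bakery1→M: 69 trays
  Bakery2→L: 49 trays
  Bakery3→K: 1 trays
  Bakery3→L: 48 trays
Total cost = 685.
Bakery2 ships 49 of its 49, leaving 0.

0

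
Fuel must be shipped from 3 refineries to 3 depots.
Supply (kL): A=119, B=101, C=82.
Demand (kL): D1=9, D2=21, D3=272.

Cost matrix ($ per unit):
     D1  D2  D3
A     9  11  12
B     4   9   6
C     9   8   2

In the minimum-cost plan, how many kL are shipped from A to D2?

Optimal shipments:
  A->D1: 9 × $9 = $81
  A->D2: 21 × $11 = $231
  A->D3: 89 × $12 = $1068
  B->D3: 101 × $6 = $606
  C->D3: 82 × $2 = $164
Total cost = $2150.
So A→D2 carries 21 kL.

21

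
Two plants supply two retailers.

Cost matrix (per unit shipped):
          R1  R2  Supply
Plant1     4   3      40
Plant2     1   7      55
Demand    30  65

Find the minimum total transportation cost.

325

One minimum-cost allocation:
  Plant1->R2: 40 × 3 = 120
  Plant2->R1: 30 × 1 = 30
  Plant2->R2: 25 × 7 = 175
Total = 120 + 30 + 175 = 325.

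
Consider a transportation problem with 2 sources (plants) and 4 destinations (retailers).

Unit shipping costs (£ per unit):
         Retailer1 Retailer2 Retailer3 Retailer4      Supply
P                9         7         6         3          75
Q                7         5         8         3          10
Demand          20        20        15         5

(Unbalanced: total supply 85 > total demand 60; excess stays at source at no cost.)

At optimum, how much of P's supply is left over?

25

An optimal plan:
  P to Retailer1: 10 × £9 = £90
  P to Retailer2: 20 × £7 = £140
  P to Retailer3: 15 × £6 = £90
  P to Retailer4: 5 × £3 = £15
  Q to Retailer1: 10 × £7 = £70
Total cost = £405.
P ships 50 of its 75, leaving 25.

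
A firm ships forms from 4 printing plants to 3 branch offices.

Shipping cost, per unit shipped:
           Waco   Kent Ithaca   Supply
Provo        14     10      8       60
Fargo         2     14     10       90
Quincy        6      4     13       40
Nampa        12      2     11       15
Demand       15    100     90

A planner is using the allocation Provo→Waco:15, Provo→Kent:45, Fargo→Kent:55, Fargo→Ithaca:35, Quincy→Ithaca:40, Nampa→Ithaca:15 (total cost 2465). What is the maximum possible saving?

925

Current plan cost = 15·14 + 45·10 + 55·14 + 35·10 + 40·13 + 15·11 = 2465.
Optimal plan:
  Provo->Kent: 45 × 10 = 450
  Provo->Ithaca: 15 × 8 = 120
  Fargo->Waco: 15 × 2 = 30
  Fargo->Ithaca: 75 × 10 = 750
  Quincy->Kent: 40 × 4 = 160
  Nampa->Kent: 15 × 2 = 30
Optimal cost = 1540.
Saving = 2465 − 1540 = 925.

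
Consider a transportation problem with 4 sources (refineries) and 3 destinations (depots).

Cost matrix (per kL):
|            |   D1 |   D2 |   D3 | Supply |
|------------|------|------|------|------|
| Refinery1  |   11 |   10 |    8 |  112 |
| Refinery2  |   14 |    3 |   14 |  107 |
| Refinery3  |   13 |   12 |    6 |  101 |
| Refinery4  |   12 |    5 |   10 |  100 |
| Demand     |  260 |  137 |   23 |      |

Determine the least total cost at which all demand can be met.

3695

An optimal shipping plan:
  Refinery1->D1: 112 × 11 = 1232
  Refinery2->D2: 107 × 3 = 321
  Refinery3->D1: 78 × 13 = 1014
  Refinery3->D3: 23 × 6 = 138
  Refinery4->D1: 70 × 12 = 840
  Refinery4->D2: 30 × 5 = 150
Total = 1232 + 321 + 1014 + 138 + 840 + 150 = 3695.
(Supply check: Refinery1 ships 112; Refinery2 ships 107; Refinery3 ships 101; Refinery4 ships 100.)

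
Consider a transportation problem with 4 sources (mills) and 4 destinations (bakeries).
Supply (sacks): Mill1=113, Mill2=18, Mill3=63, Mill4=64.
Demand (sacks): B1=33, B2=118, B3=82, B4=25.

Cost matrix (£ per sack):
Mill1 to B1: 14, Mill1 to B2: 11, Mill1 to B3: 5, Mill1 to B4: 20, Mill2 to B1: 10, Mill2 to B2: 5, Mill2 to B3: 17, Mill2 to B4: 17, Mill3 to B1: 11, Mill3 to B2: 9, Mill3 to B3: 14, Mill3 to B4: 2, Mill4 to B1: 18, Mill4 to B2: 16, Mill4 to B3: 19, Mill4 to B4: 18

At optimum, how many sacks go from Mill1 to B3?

82

Optimal shipments:
  Mill1 to B2: 31 × £11 = £341
  Mill1 to B3: 82 × £5 = £410
  Mill2 to B2: 18 × £5 = £90
  Mill3 to B1: 33 × £11 = £363
  Mill3 to B2: 5 × £9 = £45
  Mill3 to B4: 25 × £2 = £50
  Mill4 to B2: 64 × £16 = £1024
Total cost = £2323.
So Mill1→B3 carries 82 sacks.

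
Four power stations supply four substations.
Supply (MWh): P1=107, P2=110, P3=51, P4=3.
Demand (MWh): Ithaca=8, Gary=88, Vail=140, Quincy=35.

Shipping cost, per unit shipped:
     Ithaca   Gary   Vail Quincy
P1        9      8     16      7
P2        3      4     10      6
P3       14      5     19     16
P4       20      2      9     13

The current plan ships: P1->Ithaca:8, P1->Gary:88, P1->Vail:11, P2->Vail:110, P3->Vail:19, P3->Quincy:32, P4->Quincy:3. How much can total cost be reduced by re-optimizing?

Current plan cost = 8·9 + 88·8 + 11·16 + 110·10 + 19·19 + 32·16 + 3·13 = 2964.
Optimal plan:
  P1→Ithaca: 8 × 9 = 72
  P1→Gary: 37 × 8 = 296
  P1→Vail: 27 × 16 = 432
  P1→Quincy: 35 × 7 = 245
  P2→Vail: 110 × 10 = 1100
  P3→Gary: 51 × 5 = 255
  P4→Vail: 3 × 9 = 27
Optimal cost = 2427.
Saving = 2964 − 2427 = 537.

537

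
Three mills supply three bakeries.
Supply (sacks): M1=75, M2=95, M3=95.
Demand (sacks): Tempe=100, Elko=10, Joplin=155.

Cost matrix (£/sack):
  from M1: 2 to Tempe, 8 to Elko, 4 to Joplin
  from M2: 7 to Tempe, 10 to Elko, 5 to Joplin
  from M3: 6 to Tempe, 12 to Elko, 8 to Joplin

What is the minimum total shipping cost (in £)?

1375

Optimal allocation:
  M1 to Tempe: 5 sacks
  M1 to Elko: 10 sacks
  M1 to Joplin: 60 sacks
  M2 to Joplin: 95 sacks
  M3 to Tempe: 95 sacks
Total cost = £1375.
(Supply check: M1 ships 75; M2 ships 95; M3 ships 95.)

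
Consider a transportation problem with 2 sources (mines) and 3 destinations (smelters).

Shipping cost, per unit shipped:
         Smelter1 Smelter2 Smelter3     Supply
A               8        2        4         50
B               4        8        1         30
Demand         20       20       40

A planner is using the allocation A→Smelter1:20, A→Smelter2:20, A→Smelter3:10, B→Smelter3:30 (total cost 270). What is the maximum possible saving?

20

Current plan cost = 20·8 + 20·2 + 10·4 + 30·1 = 270.
Optimal plan:
  A->Smelter2: 20 tons
  A->Smelter3: 30 tons
  B->Smelter1: 20 tons
  B->Smelter3: 10 tons
Optimal cost = 250.
Saving = 270 − 250 = 20.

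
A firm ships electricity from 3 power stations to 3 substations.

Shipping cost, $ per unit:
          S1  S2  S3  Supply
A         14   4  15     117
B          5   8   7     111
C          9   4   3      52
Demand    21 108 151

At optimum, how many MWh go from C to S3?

52

The minimum-cost plan:
  A–S2: 108 MWh
  A–S3: 9 MWh
  B–S1: 21 MWh
  B–S3: 90 MWh
  C–S3: 52 MWh
Total cost = $1458.
So C→S3 carries 52 MWh.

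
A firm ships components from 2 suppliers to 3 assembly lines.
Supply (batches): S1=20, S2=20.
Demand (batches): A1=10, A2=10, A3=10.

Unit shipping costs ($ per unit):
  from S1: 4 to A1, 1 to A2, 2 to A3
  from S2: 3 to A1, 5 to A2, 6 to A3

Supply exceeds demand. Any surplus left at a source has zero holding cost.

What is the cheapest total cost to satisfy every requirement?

60

One minimum-cost allocation:
  S1→A2: 10 × $1 = $10
  S1→A3: 10 × $2 = $20
  S2→A1: 10 × $3 = $30
Total = 10 + 20 + 30 = $60.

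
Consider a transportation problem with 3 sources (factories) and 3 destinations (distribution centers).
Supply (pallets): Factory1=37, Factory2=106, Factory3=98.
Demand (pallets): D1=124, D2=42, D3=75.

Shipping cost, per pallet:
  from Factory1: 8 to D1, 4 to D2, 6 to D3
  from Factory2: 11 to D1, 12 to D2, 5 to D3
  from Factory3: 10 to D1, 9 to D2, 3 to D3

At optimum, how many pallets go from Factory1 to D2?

37

Solving gives:
  Factory1->D2: 37 × 4 = 148
  Factory2->D1: 106 × 11 = 1166
  Factory3->D1: 18 × 10 = 180
  Factory3->D2: 5 × 9 = 45
  Factory3->D3: 75 × 3 = 225
Total cost = 1764.
So Factory1→D2 carries 37 pallets.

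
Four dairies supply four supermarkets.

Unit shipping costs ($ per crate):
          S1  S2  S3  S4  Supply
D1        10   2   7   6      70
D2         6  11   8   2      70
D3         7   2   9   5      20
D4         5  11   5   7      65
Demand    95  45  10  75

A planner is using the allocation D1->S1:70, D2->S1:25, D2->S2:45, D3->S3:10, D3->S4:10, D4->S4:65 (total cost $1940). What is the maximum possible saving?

Current plan cost = 70·10 + 25·6 + 45·11 + 10·9 + 10·5 + 65·7 = $1940.
Optimal plan:
  D1→S1: 10 crates
  D1→S2: 45 crates
  D1→S3: 10 crates
  D1→S4: 5 crates
  D2→S4: 70 crates
  D3→S1: 20 crates
  D4→S1: 65 crates
Optimal cost = $895.
Saving = 1940 − 895 = $1045.

1045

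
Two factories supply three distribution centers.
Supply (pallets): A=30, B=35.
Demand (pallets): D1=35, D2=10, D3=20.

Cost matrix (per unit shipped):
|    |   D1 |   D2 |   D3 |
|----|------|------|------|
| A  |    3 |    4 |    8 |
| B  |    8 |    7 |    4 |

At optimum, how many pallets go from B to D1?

Solving gives:
  A->D1: 30 × 3 = 90
  B->D1: 5 × 8 = 40
  B->D2: 10 × 7 = 70
  B->D3: 20 × 4 = 80
Total cost = 280.
So B→D1 carries 5 pallets.

5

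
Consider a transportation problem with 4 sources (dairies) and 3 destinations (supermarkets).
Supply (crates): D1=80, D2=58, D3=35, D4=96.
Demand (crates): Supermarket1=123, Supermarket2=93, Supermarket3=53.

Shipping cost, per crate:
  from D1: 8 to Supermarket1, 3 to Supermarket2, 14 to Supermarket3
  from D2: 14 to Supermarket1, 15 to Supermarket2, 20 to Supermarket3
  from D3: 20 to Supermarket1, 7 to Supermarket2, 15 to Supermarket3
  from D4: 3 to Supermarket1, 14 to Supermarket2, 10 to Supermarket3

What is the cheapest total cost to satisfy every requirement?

An optimal shipping plan:
  D1–Supermarket2: 80 crates
  D2–Supermarket1: 27 crates
  D2–Supermarket3: 31 crates
  D3–Supermarket2: 13 crates
  D3–Supermarket3: 22 crates
  D4–Supermarket1: 96 crates
Total cost = 1947.

1947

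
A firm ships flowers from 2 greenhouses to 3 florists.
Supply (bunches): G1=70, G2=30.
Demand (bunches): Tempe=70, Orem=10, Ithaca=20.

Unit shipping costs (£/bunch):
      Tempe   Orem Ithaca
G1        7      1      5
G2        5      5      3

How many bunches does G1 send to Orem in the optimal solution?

Optimal shipments:
  G1->Tempe: 40 × £7 = £280
  G1->Orem: 10 × £1 = £10
  G1->Ithaca: 20 × £5 = £100
  G2->Tempe: 30 × £5 = £150
Total cost = £540.
So G1→Orem carries 10 bunches.

10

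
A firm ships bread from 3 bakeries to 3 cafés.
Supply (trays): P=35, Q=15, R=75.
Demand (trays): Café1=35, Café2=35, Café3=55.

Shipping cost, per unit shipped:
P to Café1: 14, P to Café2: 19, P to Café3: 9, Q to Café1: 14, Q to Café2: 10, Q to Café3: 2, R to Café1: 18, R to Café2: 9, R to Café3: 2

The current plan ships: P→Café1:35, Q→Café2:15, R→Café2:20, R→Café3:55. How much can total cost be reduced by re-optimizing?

Current plan cost = 35·14 + 15·10 + 20·9 + 55·2 = 930.
Optimal plan:
  P→Café1: 35 trays
  Q→Café3: 15 trays
  R→Café2: 35 trays
  R→Café3: 40 trays
Optimal cost = 915.
Saving = 930 − 915 = 15.

15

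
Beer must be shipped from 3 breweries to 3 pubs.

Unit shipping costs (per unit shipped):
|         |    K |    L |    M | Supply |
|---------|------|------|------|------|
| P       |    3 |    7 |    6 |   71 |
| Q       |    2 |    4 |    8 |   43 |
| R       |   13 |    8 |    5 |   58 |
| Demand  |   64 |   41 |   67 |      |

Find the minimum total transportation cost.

698

A cheapest plan:
  P→K: 62 × 3 = 186
  P→M: 9 × 6 = 54
  Q→K: 2 × 2 = 4
  Q→L: 41 × 4 = 164
  R→M: 58 × 5 = 290
Total = 186 + 54 + 4 + 164 + 290 = 698.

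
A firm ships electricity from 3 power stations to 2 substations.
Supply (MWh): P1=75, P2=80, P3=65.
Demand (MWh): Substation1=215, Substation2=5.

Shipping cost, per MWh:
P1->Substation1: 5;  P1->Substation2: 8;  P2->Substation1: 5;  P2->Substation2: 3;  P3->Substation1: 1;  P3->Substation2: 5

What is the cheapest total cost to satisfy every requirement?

A cheapest plan:
  P1→Substation1: 75 × 5 = 375
  P2→Substation1: 75 × 5 = 375
  P2→Substation2: 5 × 3 = 15
  P3→Substation1: 65 × 1 = 65
Total = 375 + 375 + 15 + 65 = 830.
(Supply check: P1 ships 75; P2 ships 80; P3 ships 65.)

830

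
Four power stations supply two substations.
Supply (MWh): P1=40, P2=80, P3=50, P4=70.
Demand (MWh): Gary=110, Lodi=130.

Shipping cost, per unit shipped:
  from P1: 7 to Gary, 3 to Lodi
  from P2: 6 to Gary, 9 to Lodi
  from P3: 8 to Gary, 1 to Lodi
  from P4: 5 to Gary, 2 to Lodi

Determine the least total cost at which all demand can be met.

880

An optimal shipping plan:
  P1→Lodi: 40 × 3 = 120
  P2→Gary: 80 × 6 = 480
  P3→Lodi: 50 × 1 = 50
  P4→Gary: 30 × 5 = 150
  P4→Lodi: 40 × 2 = 80
Total = 120 + 480 + 50 + 150 + 80 = 880.
(Supply check: P1 ships 40; P2 ships 80; P3 ships 50; P4 ships 70.)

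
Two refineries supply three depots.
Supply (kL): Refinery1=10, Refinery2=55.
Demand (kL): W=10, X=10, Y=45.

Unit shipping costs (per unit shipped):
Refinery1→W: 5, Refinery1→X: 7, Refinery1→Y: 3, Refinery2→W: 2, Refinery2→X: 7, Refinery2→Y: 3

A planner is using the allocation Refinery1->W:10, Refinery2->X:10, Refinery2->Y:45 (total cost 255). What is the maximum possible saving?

Current plan cost = 10·5 + 10·7 + 45·3 = 255.
Optimal plan:
  Refinery1->X: 10 × 7 = 70
  Refinery2->W: 10 × 2 = 20
  Refinery2->Y: 45 × 3 = 135
Optimal cost = 225.
Saving = 255 − 225 = 30.

30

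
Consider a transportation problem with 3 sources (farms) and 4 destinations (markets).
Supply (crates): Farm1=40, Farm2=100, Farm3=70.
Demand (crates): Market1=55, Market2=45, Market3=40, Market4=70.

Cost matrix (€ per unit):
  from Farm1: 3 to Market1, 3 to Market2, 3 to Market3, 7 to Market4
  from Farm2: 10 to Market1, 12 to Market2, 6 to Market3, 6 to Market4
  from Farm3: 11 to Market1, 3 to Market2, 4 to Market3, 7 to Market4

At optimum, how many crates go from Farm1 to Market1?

40

Optimal shipments:
  Farm1->Market1: 40 crates
  Farm2->Market1: 15 crates
  Farm2->Market3: 15 crates
  Farm2->Market4: 70 crates
  Farm3->Market2: 45 crates
  Farm3->Market3: 25 crates
Total cost = €1015.
So Farm1→Market1 carries 40 crates.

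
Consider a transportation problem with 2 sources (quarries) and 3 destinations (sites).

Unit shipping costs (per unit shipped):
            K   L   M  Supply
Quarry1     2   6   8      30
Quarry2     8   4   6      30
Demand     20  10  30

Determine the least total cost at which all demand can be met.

Optimal allocation:
  Quarry1→K: 20 × 2 = 40
  Quarry1→L: 10 × 6 = 60
  Quarry2→M: 30 × 6 = 180
Total = 40 + 60 + 180 = 280.

280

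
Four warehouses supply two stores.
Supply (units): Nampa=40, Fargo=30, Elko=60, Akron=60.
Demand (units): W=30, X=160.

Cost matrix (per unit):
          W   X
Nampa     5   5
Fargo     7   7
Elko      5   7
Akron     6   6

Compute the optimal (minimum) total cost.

An optimal shipping plan:
  Nampa→X: 40 × 5 = 200
  Fargo→X: 30 × 7 = 210
  Elko→W: 30 × 5 = 150
  Elko→X: 30 × 7 = 210
  Akron→X: 60 × 6 = 360
Total = 200 + 210 + 150 + 210 + 360 = 1130.

1130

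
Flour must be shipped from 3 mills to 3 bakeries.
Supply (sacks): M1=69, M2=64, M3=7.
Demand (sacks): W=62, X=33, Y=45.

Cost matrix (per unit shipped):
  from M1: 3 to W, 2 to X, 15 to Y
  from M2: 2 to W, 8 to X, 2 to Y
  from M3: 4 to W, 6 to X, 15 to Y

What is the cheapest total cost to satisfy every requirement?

One minimum-cost allocation:
  M1->W: 36 sacks
  M1->X: 33 sacks
  M2->W: 19 sacks
  M2->Y: 45 sacks
  M3->W: 7 sacks
Total cost = 330.
(Supply check: M1 ships 69; M2 ships 64; M3 ships 7.)

330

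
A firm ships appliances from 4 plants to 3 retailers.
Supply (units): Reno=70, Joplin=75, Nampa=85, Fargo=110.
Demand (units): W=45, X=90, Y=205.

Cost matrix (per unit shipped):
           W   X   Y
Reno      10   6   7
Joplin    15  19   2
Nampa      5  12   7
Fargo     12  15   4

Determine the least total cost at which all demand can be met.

Optimal allocation:
  Reno->X: 70 × 6 = 420
  Joplin->Y: 75 × 2 = 150
  Nampa->W: 45 × 5 = 225
  Nampa->X: 20 × 12 = 240
  Nampa->Y: 20 × 7 = 140
  Fargo->Y: 110 × 4 = 440
Total = 420 + 150 + 225 + 240 + 140 + 440 = 1615.

1615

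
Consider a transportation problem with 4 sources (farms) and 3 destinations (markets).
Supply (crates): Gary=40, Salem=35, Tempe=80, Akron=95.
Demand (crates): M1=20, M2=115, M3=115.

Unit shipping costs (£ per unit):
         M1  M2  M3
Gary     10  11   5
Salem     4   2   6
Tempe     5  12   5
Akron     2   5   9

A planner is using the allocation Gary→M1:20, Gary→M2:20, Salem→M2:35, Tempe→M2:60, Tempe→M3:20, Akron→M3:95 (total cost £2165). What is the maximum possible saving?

Current plan cost = 20·10 + 20·11 + 35·2 + 60·12 + 20·5 + 95·9 = £2165.
Optimal plan:
  Gary->M3: 40 crates
  Salem->M2: 35 crates
  Tempe->M1: 5 crates
  Tempe->M3: 75 crates
  Akron->M1: 15 crates
  Akron->M2: 80 crates
Optimal cost = £1100.
Saving = 2165 − 1100 = £1065.

1065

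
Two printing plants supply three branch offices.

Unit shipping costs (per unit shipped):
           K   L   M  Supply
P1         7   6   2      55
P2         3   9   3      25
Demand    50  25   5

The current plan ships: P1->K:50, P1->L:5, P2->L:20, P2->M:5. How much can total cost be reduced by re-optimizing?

165

Current plan cost = 50·7 + 5·6 + 20·9 + 5·3 = 575.
Optimal plan:
  P1–K: 25 × 7 = 175
  P1–L: 25 × 6 = 150
  P1–M: 5 × 2 = 10
  P2–K: 25 × 3 = 75
Optimal cost = 410.
Saving = 575 − 410 = 165.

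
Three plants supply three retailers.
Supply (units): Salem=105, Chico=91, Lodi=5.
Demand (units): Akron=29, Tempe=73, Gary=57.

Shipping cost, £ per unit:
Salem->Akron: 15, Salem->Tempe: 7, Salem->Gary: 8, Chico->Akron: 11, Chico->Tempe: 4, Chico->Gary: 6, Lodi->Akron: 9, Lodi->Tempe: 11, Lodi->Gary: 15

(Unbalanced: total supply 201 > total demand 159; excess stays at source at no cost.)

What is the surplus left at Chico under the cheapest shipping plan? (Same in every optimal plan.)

An optimal plan:
  Salem→Tempe: 6 × £7 = £42
  Salem→Gary: 57 × £8 = £456
  Chico→Akron: 24 × £11 = £264
  Chico→Tempe: 67 × £4 = £268
  Lodi→Akron: 5 × £9 = £45
Total cost = £1075.
Chico ships 91 of its 91, leaving 0.

0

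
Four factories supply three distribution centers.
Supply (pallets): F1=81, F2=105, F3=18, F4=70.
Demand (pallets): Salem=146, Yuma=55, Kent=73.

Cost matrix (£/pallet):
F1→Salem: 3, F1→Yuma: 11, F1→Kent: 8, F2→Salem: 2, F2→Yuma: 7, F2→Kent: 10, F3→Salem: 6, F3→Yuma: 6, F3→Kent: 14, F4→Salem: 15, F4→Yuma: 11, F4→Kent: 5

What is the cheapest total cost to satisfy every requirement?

A cheapest plan:
  F1–Salem: 78 × £3 = £234
  F1–Kent: 3 × £8 = £24
  F2–Salem: 68 × £2 = £136
  F2–Yuma: 37 × £7 = £259
  F3–Yuma: 18 × £6 = £108
  F4–Kent: 70 × £5 = £350
Total = 234 + 24 + 136 + 259 + 108 + 350 = £1111.
(Supply check: F1 ships 81; F2 ships 105; F3 ships 18; F4 ships 70.)

1111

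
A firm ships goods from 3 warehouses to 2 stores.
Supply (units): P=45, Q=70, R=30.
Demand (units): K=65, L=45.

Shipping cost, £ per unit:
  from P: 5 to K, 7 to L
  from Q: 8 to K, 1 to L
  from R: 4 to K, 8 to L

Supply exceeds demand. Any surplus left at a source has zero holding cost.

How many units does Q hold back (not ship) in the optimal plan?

Minimum-cost shipments:
  P->K: 35 × £5 = £175
  Q->L: 45 × £1 = £45
  R->K: 30 × £4 = £120
Total cost = £340.
Q ships 45 of its 70, leaving 25.

25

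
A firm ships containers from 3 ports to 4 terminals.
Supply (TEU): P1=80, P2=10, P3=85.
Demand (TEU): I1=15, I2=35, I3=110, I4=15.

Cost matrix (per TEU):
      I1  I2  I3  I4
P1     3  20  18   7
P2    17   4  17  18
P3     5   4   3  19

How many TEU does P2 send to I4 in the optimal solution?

0

Solving gives:
  P1–I1: 15 × 3 = 45
  P1–I3: 50 × 18 = 900
  P1–I4: 15 × 7 = 105
  P2–I2: 10 × 4 = 40
  P3–I2: 25 × 4 = 100
  P3–I3: 60 × 3 = 180
Total cost = 1370.
The route P2→I4 is not used.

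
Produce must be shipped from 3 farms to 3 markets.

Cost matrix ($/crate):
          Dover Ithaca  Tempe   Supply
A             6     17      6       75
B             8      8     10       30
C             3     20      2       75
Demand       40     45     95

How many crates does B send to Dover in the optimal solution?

0

Optimal shipments:
  A->Dover: 40 × $6 = $240
  A->Ithaca: 15 × $17 = $255
  A->Tempe: 20 × $6 = $120
  B->Ithaca: 30 × $8 = $240
  C->Tempe: 75 × $2 = $150
Total cost = $1005.
The route B→Dover is not used.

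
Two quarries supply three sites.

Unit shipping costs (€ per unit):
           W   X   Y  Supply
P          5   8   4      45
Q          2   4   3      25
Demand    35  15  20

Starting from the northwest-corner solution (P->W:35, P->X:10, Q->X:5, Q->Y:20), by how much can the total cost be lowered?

50

Current plan cost = 35·5 + 10·8 + 5·4 + 20·3 = €335.
Optimal plan:
  P to W: 25 truckloads
  P to Y: 20 truckloads
  Q to W: 10 truckloads
  Q to X: 15 truckloads
Optimal cost = €285.
Saving = 335 − 285 = €50.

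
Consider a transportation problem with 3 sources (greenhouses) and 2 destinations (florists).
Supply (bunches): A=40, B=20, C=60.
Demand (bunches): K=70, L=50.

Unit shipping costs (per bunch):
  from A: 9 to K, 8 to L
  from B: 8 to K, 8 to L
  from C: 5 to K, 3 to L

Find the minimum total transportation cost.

A cheapest plan:
  A->K: 40 × 9 = 360
  B->K: 20 × 8 = 160
  C->K: 10 × 5 = 50
  C->L: 50 × 3 = 150
Total = 360 + 160 + 50 + 150 = 720.
(Supply check: A ships 40; B ships 20; C ships 60.)

720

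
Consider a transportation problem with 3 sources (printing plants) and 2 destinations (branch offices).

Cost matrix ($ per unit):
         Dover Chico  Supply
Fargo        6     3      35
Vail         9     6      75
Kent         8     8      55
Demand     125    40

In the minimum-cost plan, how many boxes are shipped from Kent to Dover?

The minimum-cost plan:
  Fargo->Dover: 35 boxes
  Vail->Dover: 35 boxes
  Vail->Chico: 40 boxes
  Kent->Dover: 55 boxes
Total cost = $1205.
So Kent→Dover carries 55 boxes.

55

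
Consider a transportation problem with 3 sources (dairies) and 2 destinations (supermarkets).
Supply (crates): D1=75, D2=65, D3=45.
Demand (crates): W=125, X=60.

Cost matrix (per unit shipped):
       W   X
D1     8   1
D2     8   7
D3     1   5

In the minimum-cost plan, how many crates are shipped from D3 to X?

0

Optimal shipments:
  D1 to W: 15 × 8 = 120
  D1 to X: 60 × 1 = 60
  D2 to W: 65 × 8 = 520
  D3 to W: 45 × 1 = 45
Total cost = 745.
The route D3→X is not used.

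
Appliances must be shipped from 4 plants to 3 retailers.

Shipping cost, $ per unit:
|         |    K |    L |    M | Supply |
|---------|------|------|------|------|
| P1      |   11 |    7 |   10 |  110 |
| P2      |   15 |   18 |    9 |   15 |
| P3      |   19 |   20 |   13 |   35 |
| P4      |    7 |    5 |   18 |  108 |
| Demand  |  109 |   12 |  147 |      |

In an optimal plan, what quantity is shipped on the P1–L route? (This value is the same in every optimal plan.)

Optimal shipments:
  P1->K: 1 × $11 = $11
  P1->L: 12 × $7 = $84
  P1->M: 97 × $10 = $970
  P2->M: 15 × $9 = $135
  P3->M: 35 × $13 = $455
  P4->K: 108 × $7 = $756
Total cost = $2411.
So P1→L carries 12 units.

12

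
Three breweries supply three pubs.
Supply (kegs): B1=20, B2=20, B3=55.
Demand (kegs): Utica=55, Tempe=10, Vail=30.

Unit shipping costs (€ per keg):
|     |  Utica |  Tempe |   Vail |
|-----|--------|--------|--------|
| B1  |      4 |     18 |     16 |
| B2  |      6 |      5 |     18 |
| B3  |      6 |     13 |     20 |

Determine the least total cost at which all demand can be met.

880

Optimal allocation:
  B1→Vail: 20 × €16 = €320
  B2→Tempe: 10 × €5 = €50
  B2→Vail: 10 × €18 = €180
  B3→Utica: 55 × €6 = €330
Total = 320 + 50 + 180 + 330 = €880.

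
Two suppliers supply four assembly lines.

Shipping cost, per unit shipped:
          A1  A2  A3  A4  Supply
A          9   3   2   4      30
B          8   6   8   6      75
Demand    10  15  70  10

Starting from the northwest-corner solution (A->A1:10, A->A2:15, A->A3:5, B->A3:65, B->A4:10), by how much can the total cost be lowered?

Current plan cost = 10·9 + 15·3 + 5·2 + 65·8 + 10·6 = 725.
Optimal plan:
  A→A3: 30 × 2 = 60
  B→A1: 10 × 8 = 80
  B→A2: 15 × 6 = 90
  B→A3: 40 × 8 = 320
  B→A4: 10 × 6 = 60
Optimal cost = 610.
Saving = 725 − 610 = 115.

115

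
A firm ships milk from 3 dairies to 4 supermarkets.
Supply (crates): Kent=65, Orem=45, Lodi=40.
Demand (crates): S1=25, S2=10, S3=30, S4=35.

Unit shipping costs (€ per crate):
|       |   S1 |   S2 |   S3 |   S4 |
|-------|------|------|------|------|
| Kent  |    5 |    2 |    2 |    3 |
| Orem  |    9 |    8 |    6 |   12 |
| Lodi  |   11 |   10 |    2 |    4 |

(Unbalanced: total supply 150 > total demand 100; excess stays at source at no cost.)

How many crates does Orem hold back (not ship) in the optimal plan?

45

Minimum-cost shipments:
  Kent→S1: 25 × €5 = €125
  Kent→S2: 10 × €2 = €20
  Kent→S4: 30 × €3 = €90
  Lodi→S3: 30 × €2 = €60
  Lodi→S4: 5 × €4 = €20
Total cost = €315.
Orem ships 0 of its 45, leaving 45.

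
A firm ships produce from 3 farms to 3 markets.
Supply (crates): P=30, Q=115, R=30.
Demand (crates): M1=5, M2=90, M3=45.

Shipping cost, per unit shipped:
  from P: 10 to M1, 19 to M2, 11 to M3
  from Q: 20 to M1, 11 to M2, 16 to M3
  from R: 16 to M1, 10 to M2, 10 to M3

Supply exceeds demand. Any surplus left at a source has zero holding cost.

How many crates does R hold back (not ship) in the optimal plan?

An optimal plan:
  P–M1: 5 crates
  P–M3: 15 crates
  Q–M2: 90 crates
  R–M3: 30 crates
Total cost = 1505.
R ships 30 of its 30, leaving 0.

0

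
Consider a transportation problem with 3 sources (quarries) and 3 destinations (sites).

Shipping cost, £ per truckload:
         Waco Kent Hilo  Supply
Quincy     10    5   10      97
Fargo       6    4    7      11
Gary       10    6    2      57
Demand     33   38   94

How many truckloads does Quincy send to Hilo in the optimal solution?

The minimum-cost plan:
  Quincy–Waco: 22 × £10 = £220
  Quincy–Kent: 38 × £5 = £190
  Quincy–Hilo: 37 × £10 = £370
  Fargo–Waco: 11 × £6 = £66
  Gary–Hilo: 57 × £2 = £114
Total cost = £960.
So Quincy→Hilo carries 37 truckloads.

37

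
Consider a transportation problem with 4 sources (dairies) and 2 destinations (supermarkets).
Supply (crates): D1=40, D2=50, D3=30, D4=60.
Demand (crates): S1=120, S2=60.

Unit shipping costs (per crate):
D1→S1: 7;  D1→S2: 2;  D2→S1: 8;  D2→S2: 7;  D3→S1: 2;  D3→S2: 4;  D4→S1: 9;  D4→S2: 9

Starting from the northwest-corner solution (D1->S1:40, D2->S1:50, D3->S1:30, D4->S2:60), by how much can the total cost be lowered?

220

Current plan cost = 40·7 + 50·8 + 30·2 + 60·9 = 1280.
Optimal plan:
  D1 to S2: 40 crates
  D2 to S1: 30 crates
  D2 to S2: 20 crates
  D3 to S1: 30 crates
  D4 to S1: 60 crates
Optimal cost = 1060.
Saving = 1280 − 1060 = 220.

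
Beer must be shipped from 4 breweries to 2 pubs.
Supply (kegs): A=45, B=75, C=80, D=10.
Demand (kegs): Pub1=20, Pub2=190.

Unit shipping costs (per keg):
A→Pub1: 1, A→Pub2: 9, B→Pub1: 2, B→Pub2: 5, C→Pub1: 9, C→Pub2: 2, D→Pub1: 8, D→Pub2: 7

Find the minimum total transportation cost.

An optimal shipping plan:
  A→Pub1: 20 × 1 = 20
  A→Pub2: 25 × 9 = 225
  B→Pub2: 75 × 5 = 375
  C→Pub2: 80 × 2 = 160
  D→Pub2: 10 × 7 = 70
Total = 20 + 225 + 375 + 160 + 70 = 850.

850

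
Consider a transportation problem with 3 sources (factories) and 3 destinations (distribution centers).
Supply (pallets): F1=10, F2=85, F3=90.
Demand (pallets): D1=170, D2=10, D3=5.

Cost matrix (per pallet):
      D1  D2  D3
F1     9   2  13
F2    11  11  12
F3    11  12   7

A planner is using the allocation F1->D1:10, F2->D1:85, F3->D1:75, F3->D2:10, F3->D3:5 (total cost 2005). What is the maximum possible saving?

Current plan cost = 10·9 + 85·11 + 75·11 + 10·12 + 5·7 = 2005.
Optimal plan:
  F1→D2: 10 × 2 = 20
  F2→D1: 85 × 11 = 935
  F3→D1: 85 × 11 = 935
  F3→D3: 5 × 7 = 35
Optimal cost = 1925.
Saving = 2005 − 1925 = 80.

80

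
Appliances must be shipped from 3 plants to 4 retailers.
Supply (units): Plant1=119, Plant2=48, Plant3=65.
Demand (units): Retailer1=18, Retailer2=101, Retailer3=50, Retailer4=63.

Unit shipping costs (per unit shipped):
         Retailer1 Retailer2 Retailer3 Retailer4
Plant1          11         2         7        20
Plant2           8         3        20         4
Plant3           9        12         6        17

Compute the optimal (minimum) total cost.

1129

One minimum-cost allocation:
  Plant1 to Retailer2: 101 × 2 = 202
  Plant1 to Retailer3: 18 × 7 = 126
  Plant2 to Retailer4: 48 × 4 = 192
  Plant3 to Retailer1: 18 × 9 = 162
  Plant3 to Retailer3: 32 × 6 = 192
  Plant3 to Retailer4: 15 × 17 = 255
Total = 202 + 126 + 192 + 162 + 192 + 255 = 1129.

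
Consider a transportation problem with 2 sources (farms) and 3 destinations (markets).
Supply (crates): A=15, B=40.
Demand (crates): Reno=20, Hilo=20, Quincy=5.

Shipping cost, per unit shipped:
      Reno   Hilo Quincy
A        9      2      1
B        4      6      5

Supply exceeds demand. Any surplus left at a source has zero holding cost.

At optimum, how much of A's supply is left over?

An optimal plan:
  A to Hilo: 10 × 2 = 20
  A to Quincy: 5 × 1 = 5
  B to Reno: 20 × 4 = 80
  B to Hilo: 10 × 6 = 60
Total cost = 165.
A ships 15 of its 15, leaving 0.

0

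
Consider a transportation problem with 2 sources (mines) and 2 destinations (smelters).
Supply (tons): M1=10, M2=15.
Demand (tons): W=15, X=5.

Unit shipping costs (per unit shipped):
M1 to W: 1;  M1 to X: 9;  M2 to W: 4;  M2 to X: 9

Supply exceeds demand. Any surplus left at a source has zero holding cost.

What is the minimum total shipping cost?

One minimum-cost allocation:
  M1->W: 10 × 1 = 10
  M2->W: 5 × 4 = 20
  M2->X: 5 × 9 = 45
Total = 10 + 20 + 45 = 75.
(Supply check: M1 ships 10; M2 ships 10.)

75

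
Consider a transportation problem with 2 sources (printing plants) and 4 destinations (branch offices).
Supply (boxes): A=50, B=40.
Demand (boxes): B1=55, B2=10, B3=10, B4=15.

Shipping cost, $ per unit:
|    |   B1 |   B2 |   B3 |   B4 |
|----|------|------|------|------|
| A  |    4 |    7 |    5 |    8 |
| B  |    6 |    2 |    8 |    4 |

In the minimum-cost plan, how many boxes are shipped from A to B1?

40

Optimal shipments:
  A→B1: 40 boxes
  A→B3: 10 boxes
  B→B1: 15 boxes
  B→B2: 10 boxes
  B→B4: 15 boxes
Total cost = $380.
So A→B1 carries 40 boxes.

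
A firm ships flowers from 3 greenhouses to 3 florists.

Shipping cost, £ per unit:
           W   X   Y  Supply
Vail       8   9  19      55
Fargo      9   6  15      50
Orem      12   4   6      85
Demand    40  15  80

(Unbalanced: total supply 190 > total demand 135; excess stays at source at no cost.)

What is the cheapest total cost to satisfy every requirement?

880

An optimal shipping plan:
  Vail→W: 40 × £8 = £320
  Fargo→X: 10 × £6 = £60
  Orem→X: 5 × £4 = £20
  Orem→Y: 80 × £6 = £480
Total = 320 + 60 + 20 + 480 = £880.
(Supply check: Vail ships 40; Fargo ships 10; Orem ships 85.)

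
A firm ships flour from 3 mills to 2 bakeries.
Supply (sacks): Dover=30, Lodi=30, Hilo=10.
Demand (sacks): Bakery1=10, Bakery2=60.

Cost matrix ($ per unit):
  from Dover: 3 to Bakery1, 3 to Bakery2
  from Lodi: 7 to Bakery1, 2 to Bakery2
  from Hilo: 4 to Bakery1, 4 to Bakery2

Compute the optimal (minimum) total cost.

A cheapest plan:
  Dover–Bakery1: 10 × $3 = $30
  Dover–Bakery2: 20 × $3 = $60
  Lodi–Bakery2: 30 × $2 = $60
  Hilo–Bakery2: 10 × $4 = $40
Total = 30 + 60 + 60 + 40 = $190.

190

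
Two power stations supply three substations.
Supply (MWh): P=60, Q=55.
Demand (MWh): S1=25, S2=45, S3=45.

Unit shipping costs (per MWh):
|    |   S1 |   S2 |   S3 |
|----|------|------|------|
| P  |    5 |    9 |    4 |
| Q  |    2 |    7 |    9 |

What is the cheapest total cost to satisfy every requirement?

An optimal shipping plan:
  P–S2: 15 × 9 = 135
  P–S3: 45 × 4 = 180
  Q–S1: 25 × 2 = 50
  Q–S2: 30 × 7 = 210
Total = 135 + 180 + 50 + 210 = 575.

575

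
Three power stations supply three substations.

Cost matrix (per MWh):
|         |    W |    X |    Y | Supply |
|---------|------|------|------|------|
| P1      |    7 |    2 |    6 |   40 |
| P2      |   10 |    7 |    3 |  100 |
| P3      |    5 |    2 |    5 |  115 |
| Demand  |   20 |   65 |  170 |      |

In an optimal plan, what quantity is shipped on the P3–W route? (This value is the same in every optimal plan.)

20

The minimum-cost plan:
  P1–X: 40 × 2 = 80
  P2–Y: 100 × 3 = 300
  P3–W: 20 × 5 = 100
  P3–X: 25 × 2 = 50
  P3–Y: 70 × 5 = 350
Total cost = 880.
So P3→W carries 20 MWh.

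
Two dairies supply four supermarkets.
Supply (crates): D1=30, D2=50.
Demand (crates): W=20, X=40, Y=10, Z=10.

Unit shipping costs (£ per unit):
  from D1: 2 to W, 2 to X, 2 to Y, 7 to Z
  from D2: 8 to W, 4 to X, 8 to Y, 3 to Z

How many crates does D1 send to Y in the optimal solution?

Solving gives:
  D1→W: 20 × £2 = £40
  D1→Y: 10 × £2 = £20
  D2→X: 40 × £4 = £160
  D2→Z: 10 × £3 = £30
Total cost = £250.
So D1→Y carries 10 crates.

10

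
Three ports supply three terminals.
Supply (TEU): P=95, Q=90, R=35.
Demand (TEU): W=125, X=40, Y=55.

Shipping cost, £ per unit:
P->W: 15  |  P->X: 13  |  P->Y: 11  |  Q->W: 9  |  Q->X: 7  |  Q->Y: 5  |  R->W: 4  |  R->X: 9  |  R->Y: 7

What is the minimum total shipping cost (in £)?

2075

One minimum-cost allocation:
  P→X: 40 × £13 = £520
  P→Y: 55 × £11 = £605
  Q→W: 90 × £9 = £810
  R→W: 35 × £4 = £140
Total = 520 + 605 + 810 + 140 = £2075.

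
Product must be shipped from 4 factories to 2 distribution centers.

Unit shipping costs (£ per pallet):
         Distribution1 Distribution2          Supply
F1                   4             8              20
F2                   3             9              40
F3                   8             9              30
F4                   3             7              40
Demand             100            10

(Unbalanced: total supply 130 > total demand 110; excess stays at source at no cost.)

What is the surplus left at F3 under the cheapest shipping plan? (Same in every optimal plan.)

20

Minimum-cost shipments:
  F1->Distribution1: 20 × £4 = £80
  F2->Distribution1: 40 × £3 = £120
  F3->Distribution2: 10 × £9 = £90
  F4->Distribution1: 40 × £3 = £120
Total cost = £410.
F3 ships 10 of its 30, leaving 20.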